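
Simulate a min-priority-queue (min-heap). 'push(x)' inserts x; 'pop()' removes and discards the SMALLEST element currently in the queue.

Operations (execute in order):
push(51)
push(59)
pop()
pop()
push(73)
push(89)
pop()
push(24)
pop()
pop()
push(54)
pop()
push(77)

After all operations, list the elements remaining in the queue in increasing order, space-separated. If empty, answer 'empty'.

push(51): heap contents = [51]
push(59): heap contents = [51, 59]
pop() → 51: heap contents = [59]
pop() → 59: heap contents = []
push(73): heap contents = [73]
push(89): heap contents = [73, 89]
pop() → 73: heap contents = [89]
push(24): heap contents = [24, 89]
pop() → 24: heap contents = [89]
pop() → 89: heap contents = []
push(54): heap contents = [54]
pop() → 54: heap contents = []
push(77): heap contents = [77]

Answer: 77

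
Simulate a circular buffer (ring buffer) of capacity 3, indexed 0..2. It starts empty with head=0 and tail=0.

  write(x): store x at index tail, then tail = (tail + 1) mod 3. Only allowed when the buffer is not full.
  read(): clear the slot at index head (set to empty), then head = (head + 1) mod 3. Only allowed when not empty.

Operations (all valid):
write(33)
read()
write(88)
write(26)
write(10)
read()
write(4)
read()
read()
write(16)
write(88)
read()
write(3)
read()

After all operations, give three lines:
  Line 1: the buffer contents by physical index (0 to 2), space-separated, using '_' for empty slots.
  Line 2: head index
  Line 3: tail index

write(33): buf=[33 _ _], head=0, tail=1, size=1
read(): buf=[_ _ _], head=1, tail=1, size=0
write(88): buf=[_ 88 _], head=1, tail=2, size=1
write(26): buf=[_ 88 26], head=1, tail=0, size=2
write(10): buf=[10 88 26], head=1, tail=1, size=3
read(): buf=[10 _ 26], head=2, tail=1, size=2
write(4): buf=[10 4 26], head=2, tail=2, size=3
read(): buf=[10 4 _], head=0, tail=2, size=2
read(): buf=[_ 4 _], head=1, tail=2, size=1
write(16): buf=[_ 4 16], head=1, tail=0, size=2
write(88): buf=[88 4 16], head=1, tail=1, size=3
read(): buf=[88 _ 16], head=2, tail=1, size=2
write(3): buf=[88 3 16], head=2, tail=2, size=3
read(): buf=[88 3 _], head=0, tail=2, size=2

Answer: 88 3 _
0
2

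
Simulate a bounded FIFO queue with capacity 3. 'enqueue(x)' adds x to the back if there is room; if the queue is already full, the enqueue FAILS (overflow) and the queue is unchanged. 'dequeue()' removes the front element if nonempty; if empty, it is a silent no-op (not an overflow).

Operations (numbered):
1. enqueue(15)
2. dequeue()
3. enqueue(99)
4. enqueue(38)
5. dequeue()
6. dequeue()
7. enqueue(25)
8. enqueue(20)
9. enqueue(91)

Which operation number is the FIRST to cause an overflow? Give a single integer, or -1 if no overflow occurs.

Answer: -1

Derivation:
1. enqueue(15): size=1
2. dequeue(): size=0
3. enqueue(99): size=1
4. enqueue(38): size=2
5. dequeue(): size=1
6. dequeue(): size=0
7. enqueue(25): size=1
8. enqueue(20): size=2
9. enqueue(91): size=3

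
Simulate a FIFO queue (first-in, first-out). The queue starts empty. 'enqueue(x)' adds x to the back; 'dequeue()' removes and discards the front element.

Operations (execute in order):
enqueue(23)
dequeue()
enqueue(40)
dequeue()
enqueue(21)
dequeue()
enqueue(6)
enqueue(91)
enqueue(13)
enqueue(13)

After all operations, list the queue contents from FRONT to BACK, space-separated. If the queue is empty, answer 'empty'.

Answer: 6 91 13 13

Derivation:
enqueue(23): [23]
dequeue(): []
enqueue(40): [40]
dequeue(): []
enqueue(21): [21]
dequeue(): []
enqueue(6): [6]
enqueue(91): [6, 91]
enqueue(13): [6, 91, 13]
enqueue(13): [6, 91, 13, 13]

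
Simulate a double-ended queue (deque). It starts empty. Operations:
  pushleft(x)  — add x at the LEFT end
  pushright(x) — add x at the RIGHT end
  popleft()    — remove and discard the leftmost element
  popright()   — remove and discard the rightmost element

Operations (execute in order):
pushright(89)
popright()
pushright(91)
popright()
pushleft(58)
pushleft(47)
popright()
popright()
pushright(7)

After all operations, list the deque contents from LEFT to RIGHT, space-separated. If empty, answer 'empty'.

pushright(89): [89]
popright(): []
pushright(91): [91]
popright(): []
pushleft(58): [58]
pushleft(47): [47, 58]
popright(): [47]
popright(): []
pushright(7): [7]

Answer: 7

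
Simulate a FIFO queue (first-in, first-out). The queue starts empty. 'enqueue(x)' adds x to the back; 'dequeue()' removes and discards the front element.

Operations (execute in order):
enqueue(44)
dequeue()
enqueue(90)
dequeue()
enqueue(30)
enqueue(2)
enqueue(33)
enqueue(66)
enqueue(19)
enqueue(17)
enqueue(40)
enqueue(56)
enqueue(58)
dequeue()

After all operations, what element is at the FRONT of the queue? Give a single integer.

Answer: 2

Derivation:
enqueue(44): queue = [44]
dequeue(): queue = []
enqueue(90): queue = [90]
dequeue(): queue = []
enqueue(30): queue = [30]
enqueue(2): queue = [30, 2]
enqueue(33): queue = [30, 2, 33]
enqueue(66): queue = [30, 2, 33, 66]
enqueue(19): queue = [30, 2, 33, 66, 19]
enqueue(17): queue = [30, 2, 33, 66, 19, 17]
enqueue(40): queue = [30, 2, 33, 66, 19, 17, 40]
enqueue(56): queue = [30, 2, 33, 66, 19, 17, 40, 56]
enqueue(58): queue = [30, 2, 33, 66, 19, 17, 40, 56, 58]
dequeue(): queue = [2, 33, 66, 19, 17, 40, 56, 58]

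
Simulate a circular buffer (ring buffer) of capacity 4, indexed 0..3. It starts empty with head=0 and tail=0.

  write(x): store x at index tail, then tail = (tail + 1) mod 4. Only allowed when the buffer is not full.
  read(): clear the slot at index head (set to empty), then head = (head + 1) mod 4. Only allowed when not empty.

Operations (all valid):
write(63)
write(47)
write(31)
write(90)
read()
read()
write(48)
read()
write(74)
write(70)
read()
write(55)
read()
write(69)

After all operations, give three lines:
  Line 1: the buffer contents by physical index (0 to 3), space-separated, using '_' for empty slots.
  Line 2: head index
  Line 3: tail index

Answer: 69 74 70 55
1
1

Derivation:
write(63): buf=[63 _ _ _], head=0, tail=1, size=1
write(47): buf=[63 47 _ _], head=0, tail=2, size=2
write(31): buf=[63 47 31 _], head=0, tail=3, size=3
write(90): buf=[63 47 31 90], head=0, tail=0, size=4
read(): buf=[_ 47 31 90], head=1, tail=0, size=3
read(): buf=[_ _ 31 90], head=2, tail=0, size=2
write(48): buf=[48 _ 31 90], head=2, tail=1, size=3
read(): buf=[48 _ _ 90], head=3, tail=1, size=2
write(74): buf=[48 74 _ 90], head=3, tail=2, size=3
write(70): buf=[48 74 70 90], head=3, tail=3, size=4
read(): buf=[48 74 70 _], head=0, tail=3, size=3
write(55): buf=[48 74 70 55], head=0, tail=0, size=4
read(): buf=[_ 74 70 55], head=1, tail=0, size=3
write(69): buf=[69 74 70 55], head=1, tail=1, size=4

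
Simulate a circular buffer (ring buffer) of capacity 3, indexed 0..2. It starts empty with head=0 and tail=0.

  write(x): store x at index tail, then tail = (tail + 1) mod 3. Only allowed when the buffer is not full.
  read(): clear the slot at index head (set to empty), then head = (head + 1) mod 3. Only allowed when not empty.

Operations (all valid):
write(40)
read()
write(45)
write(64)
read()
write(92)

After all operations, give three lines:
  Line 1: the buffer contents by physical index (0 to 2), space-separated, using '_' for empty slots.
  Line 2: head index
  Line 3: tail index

Answer: 92 _ 64
2
1

Derivation:
write(40): buf=[40 _ _], head=0, tail=1, size=1
read(): buf=[_ _ _], head=1, tail=1, size=0
write(45): buf=[_ 45 _], head=1, tail=2, size=1
write(64): buf=[_ 45 64], head=1, tail=0, size=2
read(): buf=[_ _ 64], head=2, tail=0, size=1
write(92): buf=[92 _ 64], head=2, tail=1, size=2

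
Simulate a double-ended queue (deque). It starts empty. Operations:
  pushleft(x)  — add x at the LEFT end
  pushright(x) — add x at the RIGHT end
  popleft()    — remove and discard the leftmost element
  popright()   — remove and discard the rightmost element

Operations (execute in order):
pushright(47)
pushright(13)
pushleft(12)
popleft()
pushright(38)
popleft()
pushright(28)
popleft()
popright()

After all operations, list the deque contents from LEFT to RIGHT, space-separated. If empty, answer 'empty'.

pushright(47): [47]
pushright(13): [47, 13]
pushleft(12): [12, 47, 13]
popleft(): [47, 13]
pushright(38): [47, 13, 38]
popleft(): [13, 38]
pushright(28): [13, 38, 28]
popleft(): [38, 28]
popright(): [38]

Answer: 38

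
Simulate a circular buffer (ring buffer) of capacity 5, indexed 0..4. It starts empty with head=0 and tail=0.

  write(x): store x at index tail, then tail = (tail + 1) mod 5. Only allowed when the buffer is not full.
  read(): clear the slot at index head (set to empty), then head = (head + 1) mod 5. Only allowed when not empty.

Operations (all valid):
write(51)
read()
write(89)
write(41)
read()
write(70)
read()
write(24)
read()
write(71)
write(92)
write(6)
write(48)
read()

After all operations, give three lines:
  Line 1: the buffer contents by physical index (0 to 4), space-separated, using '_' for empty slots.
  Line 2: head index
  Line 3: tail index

Answer: 71 92 6 48 _
0
4

Derivation:
write(51): buf=[51 _ _ _ _], head=0, tail=1, size=1
read(): buf=[_ _ _ _ _], head=1, tail=1, size=0
write(89): buf=[_ 89 _ _ _], head=1, tail=2, size=1
write(41): buf=[_ 89 41 _ _], head=1, tail=3, size=2
read(): buf=[_ _ 41 _ _], head=2, tail=3, size=1
write(70): buf=[_ _ 41 70 _], head=2, tail=4, size=2
read(): buf=[_ _ _ 70 _], head=3, tail=4, size=1
write(24): buf=[_ _ _ 70 24], head=3, tail=0, size=2
read(): buf=[_ _ _ _ 24], head=4, tail=0, size=1
write(71): buf=[71 _ _ _ 24], head=4, tail=1, size=2
write(92): buf=[71 92 _ _ 24], head=4, tail=2, size=3
write(6): buf=[71 92 6 _ 24], head=4, tail=3, size=4
write(48): buf=[71 92 6 48 24], head=4, tail=4, size=5
read(): buf=[71 92 6 48 _], head=0, tail=4, size=4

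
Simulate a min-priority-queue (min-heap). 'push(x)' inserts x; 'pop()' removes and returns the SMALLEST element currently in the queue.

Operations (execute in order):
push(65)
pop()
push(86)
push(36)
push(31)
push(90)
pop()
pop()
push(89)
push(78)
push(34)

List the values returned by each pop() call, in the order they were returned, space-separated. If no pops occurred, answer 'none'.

Answer: 65 31 36

Derivation:
push(65): heap contents = [65]
pop() → 65: heap contents = []
push(86): heap contents = [86]
push(36): heap contents = [36, 86]
push(31): heap contents = [31, 36, 86]
push(90): heap contents = [31, 36, 86, 90]
pop() → 31: heap contents = [36, 86, 90]
pop() → 36: heap contents = [86, 90]
push(89): heap contents = [86, 89, 90]
push(78): heap contents = [78, 86, 89, 90]
push(34): heap contents = [34, 78, 86, 89, 90]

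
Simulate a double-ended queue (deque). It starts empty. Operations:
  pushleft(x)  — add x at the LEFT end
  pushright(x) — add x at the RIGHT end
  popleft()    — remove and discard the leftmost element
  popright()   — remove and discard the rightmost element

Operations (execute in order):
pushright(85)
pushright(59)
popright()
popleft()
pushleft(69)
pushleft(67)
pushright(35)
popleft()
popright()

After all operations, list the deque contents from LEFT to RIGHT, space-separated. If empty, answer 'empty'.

pushright(85): [85]
pushright(59): [85, 59]
popright(): [85]
popleft(): []
pushleft(69): [69]
pushleft(67): [67, 69]
pushright(35): [67, 69, 35]
popleft(): [69, 35]
popright(): [69]

Answer: 69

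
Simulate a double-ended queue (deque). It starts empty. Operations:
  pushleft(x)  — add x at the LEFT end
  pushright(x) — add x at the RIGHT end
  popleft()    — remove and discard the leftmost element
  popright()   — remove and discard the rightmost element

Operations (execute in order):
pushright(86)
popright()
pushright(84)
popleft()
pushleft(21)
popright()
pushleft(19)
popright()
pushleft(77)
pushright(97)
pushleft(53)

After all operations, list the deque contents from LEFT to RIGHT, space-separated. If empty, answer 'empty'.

Answer: 53 77 97

Derivation:
pushright(86): [86]
popright(): []
pushright(84): [84]
popleft(): []
pushleft(21): [21]
popright(): []
pushleft(19): [19]
popright(): []
pushleft(77): [77]
pushright(97): [77, 97]
pushleft(53): [53, 77, 97]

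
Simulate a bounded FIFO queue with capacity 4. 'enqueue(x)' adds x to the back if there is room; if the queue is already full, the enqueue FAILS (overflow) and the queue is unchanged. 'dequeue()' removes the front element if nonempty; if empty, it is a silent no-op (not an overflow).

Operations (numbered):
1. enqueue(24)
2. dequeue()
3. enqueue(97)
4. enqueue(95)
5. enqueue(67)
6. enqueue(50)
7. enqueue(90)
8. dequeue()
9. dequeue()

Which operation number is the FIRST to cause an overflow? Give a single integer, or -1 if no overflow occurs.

1. enqueue(24): size=1
2. dequeue(): size=0
3. enqueue(97): size=1
4. enqueue(95): size=2
5. enqueue(67): size=3
6. enqueue(50): size=4
7. enqueue(90): size=4=cap → OVERFLOW (fail)
8. dequeue(): size=3
9. dequeue(): size=2

Answer: 7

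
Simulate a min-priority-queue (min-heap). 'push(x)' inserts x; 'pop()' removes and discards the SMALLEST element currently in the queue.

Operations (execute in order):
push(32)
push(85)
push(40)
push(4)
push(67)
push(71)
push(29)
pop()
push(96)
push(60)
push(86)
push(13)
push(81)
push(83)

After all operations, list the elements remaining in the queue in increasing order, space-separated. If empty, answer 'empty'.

Answer: 13 29 32 40 60 67 71 81 83 85 86 96

Derivation:
push(32): heap contents = [32]
push(85): heap contents = [32, 85]
push(40): heap contents = [32, 40, 85]
push(4): heap contents = [4, 32, 40, 85]
push(67): heap contents = [4, 32, 40, 67, 85]
push(71): heap contents = [4, 32, 40, 67, 71, 85]
push(29): heap contents = [4, 29, 32, 40, 67, 71, 85]
pop() → 4: heap contents = [29, 32, 40, 67, 71, 85]
push(96): heap contents = [29, 32, 40, 67, 71, 85, 96]
push(60): heap contents = [29, 32, 40, 60, 67, 71, 85, 96]
push(86): heap contents = [29, 32, 40, 60, 67, 71, 85, 86, 96]
push(13): heap contents = [13, 29, 32, 40, 60, 67, 71, 85, 86, 96]
push(81): heap contents = [13, 29, 32, 40, 60, 67, 71, 81, 85, 86, 96]
push(83): heap contents = [13, 29, 32, 40, 60, 67, 71, 81, 83, 85, 86, 96]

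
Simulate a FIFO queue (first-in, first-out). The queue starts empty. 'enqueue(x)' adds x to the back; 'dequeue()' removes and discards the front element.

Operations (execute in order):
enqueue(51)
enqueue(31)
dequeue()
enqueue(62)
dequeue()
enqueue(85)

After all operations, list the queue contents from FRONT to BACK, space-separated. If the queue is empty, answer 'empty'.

enqueue(51): [51]
enqueue(31): [51, 31]
dequeue(): [31]
enqueue(62): [31, 62]
dequeue(): [62]
enqueue(85): [62, 85]

Answer: 62 85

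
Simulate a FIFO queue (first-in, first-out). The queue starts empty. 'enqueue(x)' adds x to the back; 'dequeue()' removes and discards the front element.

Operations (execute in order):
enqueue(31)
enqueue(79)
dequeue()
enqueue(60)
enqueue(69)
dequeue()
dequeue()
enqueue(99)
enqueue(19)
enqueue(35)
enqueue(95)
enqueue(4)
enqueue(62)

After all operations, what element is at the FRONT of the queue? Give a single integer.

enqueue(31): queue = [31]
enqueue(79): queue = [31, 79]
dequeue(): queue = [79]
enqueue(60): queue = [79, 60]
enqueue(69): queue = [79, 60, 69]
dequeue(): queue = [60, 69]
dequeue(): queue = [69]
enqueue(99): queue = [69, 99]
enqueue(19): queue = [69, 99, 19]
enqueue(35): queue = [69, 99, 19, 35]
enqueue(95): queue = [69, 99, 19, 35, 95]
enqueue(4): queue = [69, 99, 19, 35, 95, 4]
enqueue(62): queue = [69, 99, 19, 35, 95, 4, 62]

Answer: 69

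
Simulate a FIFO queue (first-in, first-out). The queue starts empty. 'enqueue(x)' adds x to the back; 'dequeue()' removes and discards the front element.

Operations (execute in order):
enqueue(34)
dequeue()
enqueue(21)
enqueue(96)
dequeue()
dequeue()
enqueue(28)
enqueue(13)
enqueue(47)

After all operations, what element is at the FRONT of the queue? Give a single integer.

Answer: 28

Derivation:
enqueue(34): queue = [34]
dequeue(): queue = []
enqueue(21): queue = [21]
enqueue(96): queue = [21, 96]
dequeue(): queue = [96]
dequeue(): queue = []
enqueue(28): queue = [28]
enqueue(13): queue = [28, 13]
enqueue(47): queue = [28, 13, 47]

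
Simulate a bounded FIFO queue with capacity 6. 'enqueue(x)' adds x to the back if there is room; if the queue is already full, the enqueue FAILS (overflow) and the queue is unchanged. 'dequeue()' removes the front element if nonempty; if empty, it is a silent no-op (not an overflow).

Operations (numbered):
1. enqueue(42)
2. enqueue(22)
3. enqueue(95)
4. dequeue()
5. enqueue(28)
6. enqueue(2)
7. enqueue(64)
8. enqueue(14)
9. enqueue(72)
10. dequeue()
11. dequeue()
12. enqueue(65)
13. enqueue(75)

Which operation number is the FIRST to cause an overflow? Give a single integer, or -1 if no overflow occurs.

Answer: 9

Derivation:
1. enqueue(42): size=1
2. enqueue(22): size=2
3. enqueue(95): size=3
4. dequeue(): size=2
5. enqueue(28): size=3
6. enqueue(2): size=4
7. enqueue(64): size=5
8. enqueue(14): size=6
9. enqueue(72): size=6=cap → OVERFLOW (fail)
10. dequeue(): size=5
11. dequeue(): size=4
12. enqueue(65): size=5
13. enqueue(75): size=6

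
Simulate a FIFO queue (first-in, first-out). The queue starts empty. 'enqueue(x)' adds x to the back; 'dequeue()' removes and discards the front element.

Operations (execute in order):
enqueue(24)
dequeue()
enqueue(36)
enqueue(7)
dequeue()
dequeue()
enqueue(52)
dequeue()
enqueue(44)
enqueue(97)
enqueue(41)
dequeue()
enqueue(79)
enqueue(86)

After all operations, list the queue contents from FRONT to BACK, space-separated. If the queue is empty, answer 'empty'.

enqueue(24): [24]
dequeue(): []
enqueue(36): [36]
enqueue(7): [36, 7]
dequeue(): [7]
dequeue(): []
enqueue(52): [52]
dequeue(): []
enqueue(44): [44]
enqueue(97): [44, 97]
enqueue(41): [44, 97, 41]
dequeue(): [97, 41]
enqueue(79): [97, 41, 79]
enqueue(86): [97, 41, 79, 86]

Answer: 97 41 79 86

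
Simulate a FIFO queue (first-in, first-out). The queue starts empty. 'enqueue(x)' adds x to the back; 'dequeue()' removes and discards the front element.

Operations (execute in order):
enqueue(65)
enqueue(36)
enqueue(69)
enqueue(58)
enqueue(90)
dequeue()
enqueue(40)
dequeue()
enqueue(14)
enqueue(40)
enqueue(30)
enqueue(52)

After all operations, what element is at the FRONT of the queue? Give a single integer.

Answer: 69

Derivation:
enqueue(65): queue = [65]
enqueue(36): queue = [65, 36]
enqueue(69): queue = [65, 36, 69]
enqueue(58): queue = [65, 36, 69, 58]
enqueue(90): queue = [65, 36, 69, 58, 90]
dequeue(): queue = [36, 69, 58, 90]
enqueue(40): queue = [36, 69, 58, 90, 40]
dequeue(): queue = [69, 58, 90, 40]
enqueue(14): queue = [69, 58, 90, 40, 14]
enqueue(40): queue = [69, 58, 90, 40, 14, 40]
enqueue(30): queue = [69, 58, 90, 40, 14, 40, 30]
enqueue(52): queue = [69, 58, 90, 40, 14, 40, 30, 52]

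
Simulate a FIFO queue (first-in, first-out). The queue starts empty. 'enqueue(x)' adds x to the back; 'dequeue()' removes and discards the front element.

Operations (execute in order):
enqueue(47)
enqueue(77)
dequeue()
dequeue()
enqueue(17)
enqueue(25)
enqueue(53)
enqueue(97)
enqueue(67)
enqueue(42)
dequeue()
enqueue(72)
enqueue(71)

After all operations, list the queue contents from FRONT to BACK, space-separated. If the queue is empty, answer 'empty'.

enqueue(47): [47]
enqueue(77): [47, 77]
dequeue(): [77]
dequeue(): []
enqueue(17): [17]
enqueue(25): [17, 25]
enqueue(53): [17, 25, 53]
enqueue(97): [17, 25, 53, 97]
enqueue(67): [17, 25, 53, 97, 67]
enqueue(42): [17, 25, 53, 97, 67, 42]
dequeue(): [25, 53, 97, 67, 42]
enqueue(72): [25, 53, 97, 67, 42, 72]
enqueue(71): [25, 53, 97, 67, 42, 72, 71]

Answer: 25 53 97 67 42 72 71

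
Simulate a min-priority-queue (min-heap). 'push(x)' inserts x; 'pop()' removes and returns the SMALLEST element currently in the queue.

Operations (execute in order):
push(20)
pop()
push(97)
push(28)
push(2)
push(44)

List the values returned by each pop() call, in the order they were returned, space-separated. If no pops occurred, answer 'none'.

push(20): heap contents = [20]
pop() → 20: heap contents = []
push(97): heap contents = [97]
push(28): heap contents = [28, 97]
push(2): heap contents = [2, 28, 97]
push(44): heap contents = [2, 28, 44, 97]

Answer: 20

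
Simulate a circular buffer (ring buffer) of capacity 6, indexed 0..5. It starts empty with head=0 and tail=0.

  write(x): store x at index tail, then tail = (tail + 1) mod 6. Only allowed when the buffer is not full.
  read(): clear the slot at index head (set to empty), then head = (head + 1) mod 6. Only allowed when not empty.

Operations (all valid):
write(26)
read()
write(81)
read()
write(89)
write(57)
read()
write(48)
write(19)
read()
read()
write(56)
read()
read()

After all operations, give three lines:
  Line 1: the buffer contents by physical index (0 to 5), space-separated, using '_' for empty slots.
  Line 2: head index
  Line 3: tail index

Answer: _ _ _ _ _ _
1
1

Derivation:
write(26): buf=[26 _ _ _ _ _], head=0, tail=1, size=1
read(): buf=[_ _ _ _ _ _], head=1, tail=1, size=0
write(81): buf=[_ 81 _ _ _ _], head=1, tail=2, size=1
read(): buf=[_ _ _ _ _ _], head=2, tail=2, size=0
write(89): buf=[_ _ 89 _ _ _], head=2, tail=3, size=1
write(57): buf=[_ _ 89 57 _ _], head=2, tail=4, size=2
read(): buf=[_ _ _ 57 _ _], head=3, tail=4, size=1
write(48): buf=[_ _ _ 57 48 _], head=3, tail=5, size=2
write(19): buf=[_ _ _ 57 48 19], head=3, tail=0, size=3
read(): buf=[_ _ _ _ 48 19], head=4, tail=0, size=2
read(): buf=[_ _ _ _ _ 19], head=5, tail=0, size=1
write(56): buf=[56 _ _ _ _ 19], head=5, tail=1, size=2
read(): buf=[56 _ _ _ _ _], head=0, tail=1, size=1
read(): buf=[_ _ _ _ _ _], head=1, tail=1, size=0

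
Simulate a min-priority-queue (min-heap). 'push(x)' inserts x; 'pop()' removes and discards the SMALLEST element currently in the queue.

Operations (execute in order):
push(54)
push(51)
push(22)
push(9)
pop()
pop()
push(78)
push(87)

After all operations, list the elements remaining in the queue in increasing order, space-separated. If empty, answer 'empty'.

push(54): heap contents = [54]
push(51): heap contents = [51, 54]
push(22): heap contents = [22, 51, 54]
push(9): heap contents = [9, 22, 51, 54]
pop() → 9: heap contents = [22, 51, 54]
pop() → 22: heap contents = [51, 54]
push(78): heap contents = [51, 54, 78]
push(87): heap contents = [51, 54, 78, 87]

Answer: 51 54 78 87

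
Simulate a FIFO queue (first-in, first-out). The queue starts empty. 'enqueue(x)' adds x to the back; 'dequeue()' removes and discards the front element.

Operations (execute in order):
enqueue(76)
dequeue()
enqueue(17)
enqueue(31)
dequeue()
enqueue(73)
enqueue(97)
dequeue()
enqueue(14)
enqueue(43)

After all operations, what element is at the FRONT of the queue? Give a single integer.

Answer: 73

Derivation:
enqueue(76): queue = [76]
dequeue(): queue = []
enqueue(17): queue = [17]
enqueue(31): queue = [17, 31]
dequeue(): queue = [31]
enqueue(73): queue = [31, 73]
enqueue(97): queue = [31, 73, 97]
dequeue(): queue = [73, 97]
enqueue(14): queue = [73, 97, 14]
enqueue(43): queue = [73, 97, 14, 43]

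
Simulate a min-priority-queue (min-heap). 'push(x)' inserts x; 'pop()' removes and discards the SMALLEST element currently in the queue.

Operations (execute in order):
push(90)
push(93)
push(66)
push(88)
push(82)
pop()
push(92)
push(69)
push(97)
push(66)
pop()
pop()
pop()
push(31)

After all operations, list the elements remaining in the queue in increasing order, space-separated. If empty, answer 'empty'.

Answer: 31 88 90 92 93 97

Derivation:
push(90): heap contents = [90]
push(93): heap contents = [90, 93]
push(66): heap contents = [66, 90, 93]
push(88): heap contents = [66, 88, 90, 93]
push(82): heap contents = [66, 82, 88, 90, 93]
pop() → 66: heap contents = [82, 88, 90, 93]
push(92): heap contents = [82, 88, 90, 92, 93]
push(69): heap contents = [69, 82, 88, 90, 92, 93]
push(97): heap contents = [69, 82, 88, 90, 92, 93, 97]
push(66): heap contents = [66, 69, 82, 88, 90, 92, 93, 97]
pop() → 66: heap contents = [69, 82, 88, 90, 92, 93, 97]
pop() → 69: heap contents = [82, 88, 90, 92, 93, 97]
pop() → 82: heap contents = [88, 90, 92, 93, 97]
push(31): heap contents = [31, 88, 90, 92, 93, 97]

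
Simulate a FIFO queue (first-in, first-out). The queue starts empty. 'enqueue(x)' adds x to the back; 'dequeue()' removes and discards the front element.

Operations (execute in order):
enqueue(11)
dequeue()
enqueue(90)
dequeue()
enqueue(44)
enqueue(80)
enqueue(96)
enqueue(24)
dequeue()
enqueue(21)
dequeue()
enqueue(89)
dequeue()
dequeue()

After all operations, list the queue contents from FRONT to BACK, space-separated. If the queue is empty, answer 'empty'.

enqueue(11): [11]
dequeue(): []
enqueue(90): [90]
dequeue(): []
enqueue(44): [44]
enqueue(80): [44, 80]
enqueue(96): [44, 80, 96]
enqueue(24): [44, 80, 96, 24]
dequeue(): [80, 96, 24]
enqueue(21): [80, 96, 24, 21]
dequeue(): [96, 24, 21]
enqueue(89): [96, 24, 21, 89]
dequeue(): [24, 21, 89]
dequeue(): [21, 89]

Answer: 21 89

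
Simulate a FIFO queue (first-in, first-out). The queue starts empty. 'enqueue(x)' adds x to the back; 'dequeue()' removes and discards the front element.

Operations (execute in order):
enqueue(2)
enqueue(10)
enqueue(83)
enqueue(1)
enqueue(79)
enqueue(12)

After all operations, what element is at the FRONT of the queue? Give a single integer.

enqueue(2): queue = [2]
enqueue(10): queue = [2, 10]
enqueue(83): queue = [2, 10, 83]
enqueue(1): queue = [2, 10, 83, 1]
enqueue(79): queue = [2, 10, 83, 1, 79]
enqueue(12): queue = [2, 10, 83, 1, 79, 12]

Answer: 2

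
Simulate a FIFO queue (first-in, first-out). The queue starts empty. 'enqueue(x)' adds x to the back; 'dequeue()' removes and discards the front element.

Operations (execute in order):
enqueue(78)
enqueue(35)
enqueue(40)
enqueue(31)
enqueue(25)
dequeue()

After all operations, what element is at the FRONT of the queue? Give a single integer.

enqueue(78): queue = [78]
enqueue(35): queue = [78, 35]
enqueue(40): queue = [78, 35, 40]
enqueue(31): queue = [78, 35, 40, 31]
enqueue(25): queue = [78, 35, 40, 31, 25]
dequeue(): queue = [35, 40, 31, 25]

Answer: 35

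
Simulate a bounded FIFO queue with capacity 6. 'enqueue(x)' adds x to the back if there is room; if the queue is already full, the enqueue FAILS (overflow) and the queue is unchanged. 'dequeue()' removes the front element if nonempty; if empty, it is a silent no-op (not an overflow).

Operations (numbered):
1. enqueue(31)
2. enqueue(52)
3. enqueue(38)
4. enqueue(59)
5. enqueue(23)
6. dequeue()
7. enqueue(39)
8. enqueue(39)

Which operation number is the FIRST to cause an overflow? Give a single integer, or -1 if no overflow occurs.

1. enqueue(31): size=1
2. enqueue(52): size=2
3. enqueue(38): size=3
4. enqueue(59): size=4
5. enqueue(23): size=5
6. dequeue(): size=4
7. enqueue(39): size=5
8. enqueue(39): size=6

Answer: -1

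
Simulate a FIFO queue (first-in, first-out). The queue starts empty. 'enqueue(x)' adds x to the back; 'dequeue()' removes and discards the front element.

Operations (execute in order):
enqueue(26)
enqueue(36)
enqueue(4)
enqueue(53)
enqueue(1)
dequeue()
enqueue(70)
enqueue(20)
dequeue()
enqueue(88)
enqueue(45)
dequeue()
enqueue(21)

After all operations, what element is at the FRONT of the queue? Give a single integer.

Answer: 53

Derivation:
enqueue(26): queue = [26]
enqueue(36): queue = [26, 36]
enqueue(4): queue = [26, 36, 4]
enqueue(53): queue = [26, 36, 4, 53]
enqueue(1): queue = [26, 36, 4, 53, 1]
dequeue(): queue = [36, 4, 53, 1]
enqueue(70): queue = [36, 4, 53, 1, 70]
enqueue(20): queue = [36, 4, 53, 1, 70, 20]
dequeue(): queue = [4, 53, 1, 70, 20]
enqueue(88): queue = [4, 53, 1, 70, 20, 88]
enqueue(45): queue = [4, 53, 1, 70, 20, 88, 45]
dequeue(): queue = [53, 1, 70, 20, 88, 45]
enqueue(21): queue = [53, 1, 70, 20, 88, 45, 21]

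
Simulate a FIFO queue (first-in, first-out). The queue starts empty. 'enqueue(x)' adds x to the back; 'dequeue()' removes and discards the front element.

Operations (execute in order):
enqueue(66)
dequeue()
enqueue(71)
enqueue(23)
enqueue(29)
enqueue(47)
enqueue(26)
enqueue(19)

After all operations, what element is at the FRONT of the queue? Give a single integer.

Answer: 71

Derivation:
enqueue(66): queue = [66]
dequeue(): queue = []
enqueue(71): queue = [71]
enqueue(23): queue = [71, 23]
enqueue(29): queue = [71, 23, 29]
enqueue(47): queue = [71, 23, 29, 47]
enqueue(26): queue = [71, 23, 29, 47, 26]
enqueue(19): queue = [71, 23, 29, 47, 26, 19]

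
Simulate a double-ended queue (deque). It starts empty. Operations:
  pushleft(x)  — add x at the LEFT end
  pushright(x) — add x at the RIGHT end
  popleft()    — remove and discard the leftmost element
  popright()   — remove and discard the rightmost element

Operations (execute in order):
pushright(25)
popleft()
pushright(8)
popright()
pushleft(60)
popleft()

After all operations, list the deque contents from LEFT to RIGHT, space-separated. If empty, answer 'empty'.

Answer: empty

Derivation:
pushright(25): [25]
popleft(): []
pushright(8): [8]
popright(): []
pushleft(60): [60]
popleft(): []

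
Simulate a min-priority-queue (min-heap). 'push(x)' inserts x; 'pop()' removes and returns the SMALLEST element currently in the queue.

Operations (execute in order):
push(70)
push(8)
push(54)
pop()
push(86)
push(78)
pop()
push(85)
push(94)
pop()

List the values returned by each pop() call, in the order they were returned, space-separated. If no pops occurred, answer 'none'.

Answer: 8 54 70

Derivation:
push(70): heap contents = [70]
push(8): heap contents = [8, 70]
push(54): heap contents = [8, 54, 70]
pop() → 8: heap contents = [54, 70]
push(86): heap contents = [54, 70, 86]
push(78): heap contents = [54, 70, 78, 86]
pop() → 54: heap contents = [70, 78, 86]
push(85): heap contents = [70, 78, 85, 86]
push(94): heap contents = [70, 78, 85, 86, 94]
pop() → 70: heap contents = [78, 85, 86, 94]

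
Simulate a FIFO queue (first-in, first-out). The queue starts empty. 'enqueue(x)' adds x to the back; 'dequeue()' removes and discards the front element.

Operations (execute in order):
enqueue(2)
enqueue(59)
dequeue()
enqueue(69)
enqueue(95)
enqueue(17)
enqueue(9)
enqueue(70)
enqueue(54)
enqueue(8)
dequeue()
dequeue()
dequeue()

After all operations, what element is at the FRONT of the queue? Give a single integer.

Answer: 17

Derivation:
enqueue(2): queue = [2]
enqueue(59): queue = [2, 59]
dequeue(): queue = [59]
enqueue(69): queue = [59, 69]
enqueue(95): queue = [59, 69, 95]
enqueue(17): queue = [59, 69, 95, 17]
enqueue(9): queue = [59, 69, 95, 17, 9]
enqueue(70): queue = [59, 69, 95, 17, 9, 70]
enqueue(54): queue = [59, 69, 95, 17, 9, 70, 54]
enqueue(8): queue = [59, 69, 95, 17, 9, 70, 54, 8]
dequeue(): queue = [69, 95, 17, 9, 70, 54, 8]
dequeue(): queue = [95, 17, 9, 70, 54, 8]
dequeue(): queue = [17, 9, 70, 54, 8]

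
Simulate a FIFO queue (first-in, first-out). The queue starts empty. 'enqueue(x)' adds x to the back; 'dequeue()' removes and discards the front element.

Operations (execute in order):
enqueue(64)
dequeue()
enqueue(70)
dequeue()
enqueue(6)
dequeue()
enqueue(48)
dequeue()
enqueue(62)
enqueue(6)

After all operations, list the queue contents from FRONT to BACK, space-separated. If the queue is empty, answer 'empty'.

enqueue(64): [64]
dequeue(): []
enqueue(70): [70]
dequeue(): []
enqueue(6): [6]
dequeue(): []
enqueue(48): [48]
dequeue(): []
enqueue(62): [62]
enqueue(6): [62, 6]

Answer: 62 6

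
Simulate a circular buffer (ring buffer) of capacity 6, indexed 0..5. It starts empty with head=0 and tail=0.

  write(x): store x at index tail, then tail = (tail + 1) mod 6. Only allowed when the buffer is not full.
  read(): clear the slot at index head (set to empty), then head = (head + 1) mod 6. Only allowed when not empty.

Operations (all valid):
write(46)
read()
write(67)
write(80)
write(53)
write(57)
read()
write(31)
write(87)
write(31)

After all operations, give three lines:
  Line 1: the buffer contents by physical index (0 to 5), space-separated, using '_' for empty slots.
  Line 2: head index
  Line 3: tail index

write(46): buf=[46 _ _ _ _ _], head=0, tail=1, size=1
read(): buf=[_ _ _ _ _ _], head=1, tail=1, size=0
write(67): buf=[_ 67 _ _ _ _], head=1, tail=2, size=1
write(80): buf=[_ 67 80 _ _ _], head=1, tail=3, size=2
write(53): buf=[_ 67 80 53 _ _], head=1, tail=4, size=3
write(57): buf=[_ 67 80 53 57 _], head=1, tail=5, size=4
read(): buf=[_ _ 80 53 57 _], head=2, tail=5, size=3
write(31): buf=[_ _ 80 53 57 31], head=2, tail=0, size=4
write(87): buf=[87 _ 80 53 57 31], head=2, tail=1, size=5
write(31): buf=[87 31 80 53 57 31], head=2, tail=2, size=6

Answer: 87 31 80 53 57 31
2
2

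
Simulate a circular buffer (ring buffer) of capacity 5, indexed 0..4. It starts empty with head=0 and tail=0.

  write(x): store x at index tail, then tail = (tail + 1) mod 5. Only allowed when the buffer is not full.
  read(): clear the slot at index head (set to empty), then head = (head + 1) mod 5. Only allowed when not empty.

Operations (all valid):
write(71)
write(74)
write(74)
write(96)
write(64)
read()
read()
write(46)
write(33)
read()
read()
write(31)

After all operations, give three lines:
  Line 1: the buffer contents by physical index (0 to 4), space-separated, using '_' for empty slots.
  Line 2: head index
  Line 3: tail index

Answer: 46 33 31 _ 64
4
3

Derivation:
write(71): buf=[71 _ _ _ _], head=0, tail=1, size=1
write(74): buf=[71 74 _ _ _], head=0, tail=2, size=2
write(74): buf=[71 74 74 _ _], head=0, tail=3, size=3
write(96): buf=[71 74 74 96 _], head=0, tail=4, size=4
write(64): buf=[71 74 74 96 64], head=0, tail=0, size=5
read(): buf=[_ 74 74 96 64], head=1, tail=0, size=4
read(): buf=[_ _ 74 96 64], head=2, tail=0, size=3
write(46): buf=[46 _ 74 96 64], head=2, tail=1, size=4
write(33): buf=[46 33 74 96 64], head=2, tail=2, size=5
read(): buf=[46 33 _ 96 64], head=3, tail=2, size=4
read(): buf=[46 33 _ _ 64], head=4, tail=2, size=3
write(31): buf=[46 33 31 _ 64], head=4, tail=3, size=4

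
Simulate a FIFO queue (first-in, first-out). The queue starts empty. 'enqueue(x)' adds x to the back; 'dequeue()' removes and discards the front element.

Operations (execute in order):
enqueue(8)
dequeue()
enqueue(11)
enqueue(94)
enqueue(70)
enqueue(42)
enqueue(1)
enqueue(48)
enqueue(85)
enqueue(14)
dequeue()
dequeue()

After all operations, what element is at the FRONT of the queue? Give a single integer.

enqueue(8): queue = [8]
dequeue(): queue = []
enqueue(11): queue = [11]
enqueue(94): queue = [11, 94]
enqueue(70): queue = [11, 94, 70]
enqueue(42): queue = [11, 94, 70, 42]
enqueue(1): queue = [11, 94, 70, 42, 1]
enqueue(48): queue = [11, 94, 70, 42, 1, 48]
enqueue(85): queue = [11, 94, 70, 42, 1, 48, 85]
enqueue(14): queue = [11, 94, 70, 42, 1, 48, 85, 14]
dequeue(): queue = [94, 70, 42, 1, 48, 85, 14]
dequeue(): queue = [70, 42, 1, 48, 85, 14]

Answer: 70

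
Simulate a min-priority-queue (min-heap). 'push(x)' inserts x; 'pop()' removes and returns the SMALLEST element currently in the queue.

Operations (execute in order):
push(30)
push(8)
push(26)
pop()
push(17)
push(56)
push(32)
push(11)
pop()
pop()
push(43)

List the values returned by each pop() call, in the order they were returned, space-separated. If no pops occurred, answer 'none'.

push(30): heap contents = [30]
push(8): heap contents = [8, 30]
push(26): heap contents = [8, 26, 30]
pop() → 8: heap contents = [26, 30]
push(17): heap contents = [17, 26, 30]
push(56): heap contents = [17, 26, 30, 56]
push(32): heap contents = [17, 26, 30, 32, 56]
push(11): heap contents = [11, 17, 26, 30, 32, 56]
pop() → 11: heap contents = [17, 26, 30, 32, 56]
pop() → 17: heap contents = [26, 30, 32, 56]
push(43): heap contents = [26, 30, 32, 43, 56]

Answer: 8 11 17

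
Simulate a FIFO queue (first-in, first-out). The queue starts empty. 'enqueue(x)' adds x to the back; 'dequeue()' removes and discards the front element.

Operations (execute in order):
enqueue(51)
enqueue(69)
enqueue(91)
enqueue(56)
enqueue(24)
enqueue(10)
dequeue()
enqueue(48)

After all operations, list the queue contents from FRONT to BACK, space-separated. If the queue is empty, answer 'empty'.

enqueue(51): [51]
enqueue(69): [51, 69]
enqueue(91): [51, 69, 91]
enqueue(56): [51, 69, 91, 56]
enqueue(24): [51, 69, 91, 56, 24]
enqueue(10): [51, 69, 91, 56, 24, 10]
dequeue(): [69, 91, 56, 24, 10]
enqueue(48): [69, 91, 56, 24, 10, 48]

Answer: 69 91 56 24 10 48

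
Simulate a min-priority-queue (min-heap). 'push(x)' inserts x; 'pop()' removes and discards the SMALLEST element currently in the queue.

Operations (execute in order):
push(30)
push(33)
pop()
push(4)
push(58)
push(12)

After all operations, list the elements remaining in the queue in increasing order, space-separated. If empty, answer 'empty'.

push(30): heap contents = [30]
push(33): heap contents = [30, 33]
pop() → 30: heap contents = [33]
push(4): heap contents = [4, 33]
push(58): heap contents = [4, 33, 58]
push(12): heap contents = [4, 12, 33, 58]

Answer: 4 12 33 58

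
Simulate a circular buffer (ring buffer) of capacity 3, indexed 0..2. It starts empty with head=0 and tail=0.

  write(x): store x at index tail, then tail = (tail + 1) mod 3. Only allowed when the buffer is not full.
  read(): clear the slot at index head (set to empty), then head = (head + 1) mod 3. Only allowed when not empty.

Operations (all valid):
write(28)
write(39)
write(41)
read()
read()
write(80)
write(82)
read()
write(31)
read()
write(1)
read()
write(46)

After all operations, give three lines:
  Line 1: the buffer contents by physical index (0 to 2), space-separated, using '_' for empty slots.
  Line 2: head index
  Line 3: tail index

write(28): buf=[28 _ _], head=0, tail=1, size=1
write(39): buf=[28 39 _], head=0, tail=2, size=2
write(41): buf=[28 39 41], head=0, tail=0, size=3
read(): buf=[_ 39 41], head=1, tail=0, size=2
read(): buf=[_ _ 41], head=2, tail=0, size=1
write(80): buf=[80 _ 41], head=2, tail=1, size=2
write(82): buf=[80 82 41], head=2, tail=2, size=3
read(): buf=[80 82 _], head=0, tail=2, size=2
write(31): buf=[80 82 31], head=0, tail=0, size=3
read(): buf=[_ 82 31], head=1, tail=0, size=2
write(1): buf=[1 82 31], head=1, tail=1, size=3
read(): buf=[1 _ 31], head=2, tail=1, size=2
write(46): buf=[1 46 31], head=2, tail=2, size=3

Answer: 1 46 31
2
2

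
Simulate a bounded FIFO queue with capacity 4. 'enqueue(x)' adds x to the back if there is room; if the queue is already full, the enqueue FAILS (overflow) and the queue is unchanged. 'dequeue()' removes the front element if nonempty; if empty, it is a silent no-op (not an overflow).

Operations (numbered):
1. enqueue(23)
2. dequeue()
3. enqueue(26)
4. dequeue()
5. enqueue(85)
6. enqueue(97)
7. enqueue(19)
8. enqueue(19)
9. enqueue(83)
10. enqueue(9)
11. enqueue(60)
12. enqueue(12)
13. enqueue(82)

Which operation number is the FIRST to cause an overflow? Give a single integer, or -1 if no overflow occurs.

1. enqueue(23): size=1
2. dequeue(): size=0
3. enqueue(26): size=1
4. dequeue(): size=0
5. enqueue(85): size=1
6. enqueue(97): size=2
7. enqueue(19): size=3
8. enqueue(19): size=4
9. enqueue(83): size=4=cap → OVERFLOW (fail)
10. enqueue(9): size=4=cap → OVERFLOW (fail)
11. enqueue(60): size=4=cap → OVERFLOW (fail)
12. enqueue(12): size=4=cap → OVERFLOW (fail)
13. enqueue(82): size=4=cap → OVERFLOW (fail)

Answer: 9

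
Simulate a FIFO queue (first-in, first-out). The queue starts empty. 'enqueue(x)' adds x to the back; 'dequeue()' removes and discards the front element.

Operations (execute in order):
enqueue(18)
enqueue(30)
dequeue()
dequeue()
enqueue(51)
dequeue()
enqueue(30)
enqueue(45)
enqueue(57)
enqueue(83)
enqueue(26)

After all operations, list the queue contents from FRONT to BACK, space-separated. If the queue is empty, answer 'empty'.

Answer: 30 45 57 83 26

Derivation:
enqueue(18): [18]
enqueue(30): [18, 30]
dequeue(): [30]
dequeue(): []
enqueue(51): [51]
dequeue(): []
enqueue(30): [30]
enqueue(45): [30, 45]
enqueue(57): [30, 45, 57]
enqueue(83): [30, 45, 57, 83]
enqueue(26): [30, 45, 57, 83, 26]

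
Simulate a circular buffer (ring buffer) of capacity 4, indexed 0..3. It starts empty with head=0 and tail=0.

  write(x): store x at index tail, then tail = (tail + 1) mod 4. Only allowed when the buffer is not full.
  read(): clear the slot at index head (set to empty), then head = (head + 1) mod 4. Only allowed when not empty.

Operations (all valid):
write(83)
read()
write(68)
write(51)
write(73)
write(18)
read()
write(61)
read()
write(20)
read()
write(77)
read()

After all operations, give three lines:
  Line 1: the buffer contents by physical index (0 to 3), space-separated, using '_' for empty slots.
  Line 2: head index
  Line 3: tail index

write(83): buf=[83 _ _ _], head=0, tail=1, size=1
read(): buf=[_ _ _ _], head=1, tail=1, size=0
write(68): buf=[_ 68 _ _], head=1, tail=2, size=1
write(51): buf=[_ 68 51 _], head=1, tail=3, size=2
write(73): buf=[_ 68 51 73], head=1, tail=0, size=3
write(18): buf=[18 68 51 73], head=1, tail=1, size=4
read(): buf=[18 _ 51 73], head=2, tail=1, size=3
write(61): buf=[18 61 51 73], head=2, tail=2, size=4
read(): buf=[18 61 _ 73], head=3, tail=2, size=3
write(20): buf=[18 61 20 73], head=3, tail=3, size=4
read(): buf=[18 61 20 _], head=0, tail=3, size=3
write(77): buf=[18 61 20 77], head=0, tail=0, size=4
read(): buf=[_ 61 20 77], head=1, tail=0, size=3

Answer: _ 61 20 77
1
0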